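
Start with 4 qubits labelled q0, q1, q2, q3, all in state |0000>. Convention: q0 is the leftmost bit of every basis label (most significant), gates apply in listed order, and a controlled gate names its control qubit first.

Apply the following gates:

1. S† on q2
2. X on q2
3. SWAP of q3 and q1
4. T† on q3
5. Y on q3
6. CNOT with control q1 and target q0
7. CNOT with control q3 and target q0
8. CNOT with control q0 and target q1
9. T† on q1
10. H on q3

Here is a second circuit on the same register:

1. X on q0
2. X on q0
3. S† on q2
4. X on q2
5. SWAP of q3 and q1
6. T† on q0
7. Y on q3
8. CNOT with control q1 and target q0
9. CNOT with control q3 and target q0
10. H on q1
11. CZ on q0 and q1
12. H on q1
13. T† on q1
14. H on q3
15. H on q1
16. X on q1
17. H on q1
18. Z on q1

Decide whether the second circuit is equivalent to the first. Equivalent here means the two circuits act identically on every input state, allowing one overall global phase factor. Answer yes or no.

No — the two circuits implement different unitaries, even allowing a global phase.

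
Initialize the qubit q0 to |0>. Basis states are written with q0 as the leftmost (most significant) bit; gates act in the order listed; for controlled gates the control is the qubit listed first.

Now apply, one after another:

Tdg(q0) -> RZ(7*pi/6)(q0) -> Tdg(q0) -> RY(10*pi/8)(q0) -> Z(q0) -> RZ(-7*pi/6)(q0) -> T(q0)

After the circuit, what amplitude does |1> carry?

The final state's coefficient on |1> equals sqrt(sqrt(2) + 2)*exp(I*pi/12)/2.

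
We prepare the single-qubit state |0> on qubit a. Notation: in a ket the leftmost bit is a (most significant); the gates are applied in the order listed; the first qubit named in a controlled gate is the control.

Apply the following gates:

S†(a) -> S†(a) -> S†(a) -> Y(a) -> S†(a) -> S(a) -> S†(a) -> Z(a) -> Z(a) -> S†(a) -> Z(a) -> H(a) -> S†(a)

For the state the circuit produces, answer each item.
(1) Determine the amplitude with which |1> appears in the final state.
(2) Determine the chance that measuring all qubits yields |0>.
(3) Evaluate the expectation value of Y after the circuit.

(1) |1> carries amplitude -sqrt(2)/2 in the final state.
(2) Outcome |0> occurs with probability 1/2.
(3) In the final state, Y has expectation 1.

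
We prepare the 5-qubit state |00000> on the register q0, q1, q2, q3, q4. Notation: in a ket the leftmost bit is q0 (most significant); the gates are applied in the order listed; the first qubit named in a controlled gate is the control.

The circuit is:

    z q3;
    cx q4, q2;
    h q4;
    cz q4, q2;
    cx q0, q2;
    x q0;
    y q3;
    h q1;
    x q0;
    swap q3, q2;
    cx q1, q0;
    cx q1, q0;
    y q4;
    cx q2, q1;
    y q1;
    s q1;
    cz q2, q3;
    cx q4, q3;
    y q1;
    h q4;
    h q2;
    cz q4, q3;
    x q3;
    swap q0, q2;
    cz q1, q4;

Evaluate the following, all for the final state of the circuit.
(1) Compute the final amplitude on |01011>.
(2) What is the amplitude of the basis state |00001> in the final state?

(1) The final state's coefficient on |01011> equals -1/4.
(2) |00001> carries amplitude -I/4 in the final state.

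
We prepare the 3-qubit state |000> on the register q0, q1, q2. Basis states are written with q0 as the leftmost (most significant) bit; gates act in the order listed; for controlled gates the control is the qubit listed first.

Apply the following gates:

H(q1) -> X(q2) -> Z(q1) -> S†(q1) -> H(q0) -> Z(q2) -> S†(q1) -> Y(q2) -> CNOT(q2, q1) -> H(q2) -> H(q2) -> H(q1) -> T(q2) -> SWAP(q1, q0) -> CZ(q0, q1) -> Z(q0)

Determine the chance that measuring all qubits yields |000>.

Outcome |000> occurs with probability 1/2.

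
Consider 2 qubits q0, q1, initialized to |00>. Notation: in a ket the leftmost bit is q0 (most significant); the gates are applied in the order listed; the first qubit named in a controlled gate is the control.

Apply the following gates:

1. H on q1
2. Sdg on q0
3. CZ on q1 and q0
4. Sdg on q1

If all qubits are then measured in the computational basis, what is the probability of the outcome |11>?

A full measurement returns |11> with probability 0.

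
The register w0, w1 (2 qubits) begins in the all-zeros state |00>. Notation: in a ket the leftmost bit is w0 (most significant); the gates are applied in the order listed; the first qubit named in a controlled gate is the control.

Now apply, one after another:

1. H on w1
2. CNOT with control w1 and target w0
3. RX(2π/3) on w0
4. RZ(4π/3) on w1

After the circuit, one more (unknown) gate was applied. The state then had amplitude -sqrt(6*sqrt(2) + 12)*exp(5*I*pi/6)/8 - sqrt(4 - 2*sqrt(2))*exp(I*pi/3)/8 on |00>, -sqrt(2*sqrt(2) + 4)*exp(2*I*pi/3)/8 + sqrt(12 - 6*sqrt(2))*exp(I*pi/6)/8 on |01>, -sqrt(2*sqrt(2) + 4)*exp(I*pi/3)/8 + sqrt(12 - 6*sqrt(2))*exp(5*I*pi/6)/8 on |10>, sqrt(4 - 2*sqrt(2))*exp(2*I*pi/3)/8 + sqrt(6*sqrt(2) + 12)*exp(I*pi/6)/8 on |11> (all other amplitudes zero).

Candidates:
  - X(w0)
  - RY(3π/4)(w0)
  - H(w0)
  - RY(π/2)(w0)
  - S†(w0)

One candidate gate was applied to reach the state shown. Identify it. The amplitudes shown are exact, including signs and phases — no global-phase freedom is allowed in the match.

The unique candidate consistent with the amplitudes is RY(3π/4)(w0).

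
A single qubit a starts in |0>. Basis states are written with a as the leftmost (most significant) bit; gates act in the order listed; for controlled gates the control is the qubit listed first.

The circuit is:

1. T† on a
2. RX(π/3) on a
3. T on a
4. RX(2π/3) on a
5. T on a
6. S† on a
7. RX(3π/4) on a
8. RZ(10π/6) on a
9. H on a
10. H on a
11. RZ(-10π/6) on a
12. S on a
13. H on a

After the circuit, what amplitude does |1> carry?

|1> carries amplitude -sqrt(6*sqrt(2) + 12)/16 - sqrt(2*sqrt(2) + 4)/16 - sqrt(4 - 2*sqrt(2))/16 + sqrt(12 - 6*sqrt(2))/16 - sqrt(12 - 6*sqrt(2))*exp(I*pi/4)/16 + 3*sqrt(4 - 2*sqrt(2))*exp(3*I*pi/4)/16 + sqrt(6*sqrt(2) + 12)*exp(I*pi/4)/16 + 3*sqrt(2*sqrt(2) + 4)*exp(3*I*pi/4)/16 in the final state.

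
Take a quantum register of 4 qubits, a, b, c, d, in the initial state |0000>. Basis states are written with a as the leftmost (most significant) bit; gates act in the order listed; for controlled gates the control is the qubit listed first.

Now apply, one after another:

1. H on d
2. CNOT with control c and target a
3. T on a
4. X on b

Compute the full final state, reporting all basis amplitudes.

After the circuit, the state carries amplitude sqrt(2)/2 on |0100>, sqrt(2)/2 on |0101>, and 0 on every other basis state.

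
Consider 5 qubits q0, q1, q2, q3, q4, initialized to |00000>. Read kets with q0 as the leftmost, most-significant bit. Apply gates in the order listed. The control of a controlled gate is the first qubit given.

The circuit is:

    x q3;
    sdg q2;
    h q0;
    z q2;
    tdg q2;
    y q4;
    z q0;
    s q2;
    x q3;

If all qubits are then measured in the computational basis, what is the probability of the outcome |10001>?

The probability of measuring |10001> is 1/2.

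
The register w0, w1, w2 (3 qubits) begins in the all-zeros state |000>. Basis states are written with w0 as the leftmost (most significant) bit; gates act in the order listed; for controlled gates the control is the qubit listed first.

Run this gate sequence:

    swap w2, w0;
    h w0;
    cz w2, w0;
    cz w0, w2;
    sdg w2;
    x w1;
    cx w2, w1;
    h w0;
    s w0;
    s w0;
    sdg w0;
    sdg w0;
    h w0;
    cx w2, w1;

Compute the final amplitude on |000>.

The amplitude on |000> is 0. Key observation: gates 7-14 undo each other exactly, leaving only the rest of the circuit to track.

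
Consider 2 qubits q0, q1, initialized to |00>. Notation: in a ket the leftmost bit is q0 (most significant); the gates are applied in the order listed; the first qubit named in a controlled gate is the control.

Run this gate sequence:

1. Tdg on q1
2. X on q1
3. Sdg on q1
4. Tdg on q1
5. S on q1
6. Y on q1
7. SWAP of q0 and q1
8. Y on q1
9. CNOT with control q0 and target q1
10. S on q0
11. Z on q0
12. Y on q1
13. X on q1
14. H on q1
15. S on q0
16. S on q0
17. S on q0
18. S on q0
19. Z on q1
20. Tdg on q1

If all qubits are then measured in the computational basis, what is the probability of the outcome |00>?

The probability of measuring |00> is 1/2. Key observation: the block from step 15 through step 18 cancels to the identity and can be dropped.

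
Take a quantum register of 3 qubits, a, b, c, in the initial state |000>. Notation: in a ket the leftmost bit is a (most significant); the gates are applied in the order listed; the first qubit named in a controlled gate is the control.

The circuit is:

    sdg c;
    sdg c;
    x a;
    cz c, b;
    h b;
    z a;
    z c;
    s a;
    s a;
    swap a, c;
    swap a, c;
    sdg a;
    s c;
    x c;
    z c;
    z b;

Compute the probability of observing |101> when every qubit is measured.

The probability of measuring |101> is 1/2.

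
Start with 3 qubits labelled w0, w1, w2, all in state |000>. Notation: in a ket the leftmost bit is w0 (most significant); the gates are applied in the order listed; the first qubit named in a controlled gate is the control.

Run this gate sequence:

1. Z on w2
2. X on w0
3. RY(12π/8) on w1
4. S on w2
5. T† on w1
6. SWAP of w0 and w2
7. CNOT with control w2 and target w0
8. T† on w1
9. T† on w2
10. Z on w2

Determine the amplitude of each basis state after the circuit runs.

The final amplitudes are -sqrt(2)*exp(3*I*pi/4)/2 on |101>, sqrt(2)*exp(I*pi/4)/2 on |111>, and 0 on every other basis state.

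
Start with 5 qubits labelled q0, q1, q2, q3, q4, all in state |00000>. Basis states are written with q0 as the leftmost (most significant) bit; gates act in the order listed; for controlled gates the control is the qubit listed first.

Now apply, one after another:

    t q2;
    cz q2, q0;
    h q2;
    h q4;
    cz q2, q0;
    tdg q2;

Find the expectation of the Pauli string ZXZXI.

The expectation value of ZXZXI is 0.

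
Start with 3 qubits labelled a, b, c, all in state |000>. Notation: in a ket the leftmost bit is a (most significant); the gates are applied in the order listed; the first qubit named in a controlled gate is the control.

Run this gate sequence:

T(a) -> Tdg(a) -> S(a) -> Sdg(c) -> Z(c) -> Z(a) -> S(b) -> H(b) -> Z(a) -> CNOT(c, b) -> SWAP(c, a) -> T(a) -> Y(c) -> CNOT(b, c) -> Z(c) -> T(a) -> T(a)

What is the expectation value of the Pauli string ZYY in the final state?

The observable ZYY averages to -1.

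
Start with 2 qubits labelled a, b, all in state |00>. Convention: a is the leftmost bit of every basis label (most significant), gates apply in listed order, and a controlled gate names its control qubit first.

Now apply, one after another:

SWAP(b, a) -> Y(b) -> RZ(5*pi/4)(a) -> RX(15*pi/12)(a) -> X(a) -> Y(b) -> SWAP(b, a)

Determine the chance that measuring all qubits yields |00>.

A full measurement returns |00> with probability sqrt(2)/4 + 1/2.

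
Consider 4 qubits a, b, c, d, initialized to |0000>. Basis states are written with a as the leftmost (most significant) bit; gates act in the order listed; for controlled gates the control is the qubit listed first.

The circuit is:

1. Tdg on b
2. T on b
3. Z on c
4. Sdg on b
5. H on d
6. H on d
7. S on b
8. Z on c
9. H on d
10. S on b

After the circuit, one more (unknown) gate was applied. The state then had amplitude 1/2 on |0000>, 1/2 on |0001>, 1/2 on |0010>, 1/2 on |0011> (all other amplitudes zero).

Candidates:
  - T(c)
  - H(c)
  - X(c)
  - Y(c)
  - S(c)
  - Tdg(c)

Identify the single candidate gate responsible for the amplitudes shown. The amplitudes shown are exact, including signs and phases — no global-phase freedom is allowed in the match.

It was H(c) that produced the state shown. Key observation: the block from step 3 through step 8 cancels to the identity and can be dropped.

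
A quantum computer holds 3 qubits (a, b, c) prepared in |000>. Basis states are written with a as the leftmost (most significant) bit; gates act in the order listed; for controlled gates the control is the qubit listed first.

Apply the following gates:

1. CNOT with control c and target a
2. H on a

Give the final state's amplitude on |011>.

|011> carries amplitude 0 in the final state.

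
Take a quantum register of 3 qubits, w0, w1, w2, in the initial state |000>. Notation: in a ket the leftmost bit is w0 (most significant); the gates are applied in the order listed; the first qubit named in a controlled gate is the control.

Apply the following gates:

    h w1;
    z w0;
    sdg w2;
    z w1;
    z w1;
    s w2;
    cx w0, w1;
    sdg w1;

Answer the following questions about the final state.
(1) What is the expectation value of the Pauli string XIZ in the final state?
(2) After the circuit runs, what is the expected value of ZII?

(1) The expectation value of XIZ is 0. Key observation: the block from step 3 through step 6 cancels to the identity and can be dropped.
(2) The observable ZII averages to 1.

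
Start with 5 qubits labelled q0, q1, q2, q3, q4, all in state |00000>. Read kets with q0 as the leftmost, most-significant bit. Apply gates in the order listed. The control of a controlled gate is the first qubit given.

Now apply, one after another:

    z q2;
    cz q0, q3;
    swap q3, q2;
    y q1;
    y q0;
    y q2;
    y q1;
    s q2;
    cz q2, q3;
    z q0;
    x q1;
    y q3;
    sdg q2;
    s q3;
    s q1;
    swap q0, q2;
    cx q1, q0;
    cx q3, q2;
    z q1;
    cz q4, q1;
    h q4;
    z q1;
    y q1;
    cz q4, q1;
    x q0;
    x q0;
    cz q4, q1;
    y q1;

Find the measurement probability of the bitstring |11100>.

Outcome |11100> occurs with probability 0. Key observation: the block from step 23 through step 28 cancels to the identity and can be dropped.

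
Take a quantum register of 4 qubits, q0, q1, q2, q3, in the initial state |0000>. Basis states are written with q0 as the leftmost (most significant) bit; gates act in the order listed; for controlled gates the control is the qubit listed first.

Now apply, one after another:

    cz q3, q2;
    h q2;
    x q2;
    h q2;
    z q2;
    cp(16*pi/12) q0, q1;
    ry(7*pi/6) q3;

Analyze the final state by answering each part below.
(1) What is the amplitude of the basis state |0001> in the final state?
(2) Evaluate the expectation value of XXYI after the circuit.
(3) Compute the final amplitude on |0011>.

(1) The amplitude on |0001> is sqrt(2)/4 + sqrt(6)/4. Key observation: the block from step 2 through step 5 cancels to the identity and can be dropped.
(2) The expectation value of XXYI is 0.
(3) The amplitude on |0011> is 0.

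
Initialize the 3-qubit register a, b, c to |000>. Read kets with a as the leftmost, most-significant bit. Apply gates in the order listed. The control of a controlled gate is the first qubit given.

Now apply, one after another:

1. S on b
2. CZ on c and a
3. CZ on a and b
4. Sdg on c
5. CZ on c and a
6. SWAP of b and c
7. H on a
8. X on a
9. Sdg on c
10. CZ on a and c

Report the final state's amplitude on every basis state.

The resulting statevector has amplitude sqrt(2)/2 on |000>, sqrt(2)/2 on |100>, and 0 on every other basis state.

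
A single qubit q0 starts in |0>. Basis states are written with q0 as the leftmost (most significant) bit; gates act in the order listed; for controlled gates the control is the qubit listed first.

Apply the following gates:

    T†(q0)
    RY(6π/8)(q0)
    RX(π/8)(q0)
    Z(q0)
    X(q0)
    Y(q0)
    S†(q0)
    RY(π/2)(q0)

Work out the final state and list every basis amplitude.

The final amplitudes are -sqrt(2)*sqrt(sqrt(2)/4 + 1/2)*sin(pi/16)/2 + sqrt(2)*sqrt(sqrt(2)/4 + 1/2)*cos(pi/16)/2 - sqrt(2)*I*sqrt(1/2 - sqrt(2)/4)*cos(pi/16)/2 - sqrt(2)*I*sqrt(1/2 - sqrt(2)/4)*sin(pi/16)/2 on |0>, -sqrt(2)*sqrt(sqrt(2)/4 + 1/2)*cos(pi/16)/2 - sqrt(2)*sqrt(sqrt(2)/4 + 1/2)*sin(pi/16)/2 - sqrt(2)*I*sqrt(1/2 - sqrt(2)/4)*cos(pi/16)/2 + sqrt(2)*I*sqrt(1/2 - sqrt(2)/4)*sin(pi/16)/2 on |1>.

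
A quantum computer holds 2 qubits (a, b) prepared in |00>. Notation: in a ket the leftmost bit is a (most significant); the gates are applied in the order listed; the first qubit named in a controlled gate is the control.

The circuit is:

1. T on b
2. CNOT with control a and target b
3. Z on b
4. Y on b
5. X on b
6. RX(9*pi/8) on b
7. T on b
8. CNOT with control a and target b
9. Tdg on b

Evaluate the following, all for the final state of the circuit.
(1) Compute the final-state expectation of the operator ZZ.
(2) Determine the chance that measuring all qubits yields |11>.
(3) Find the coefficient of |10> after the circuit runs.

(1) In the final state, ZZ has expectation -sqrt(sqrt(2) + 2)/2.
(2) The probability of measuring |11> is 0.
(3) The amplitude on |10> is 0.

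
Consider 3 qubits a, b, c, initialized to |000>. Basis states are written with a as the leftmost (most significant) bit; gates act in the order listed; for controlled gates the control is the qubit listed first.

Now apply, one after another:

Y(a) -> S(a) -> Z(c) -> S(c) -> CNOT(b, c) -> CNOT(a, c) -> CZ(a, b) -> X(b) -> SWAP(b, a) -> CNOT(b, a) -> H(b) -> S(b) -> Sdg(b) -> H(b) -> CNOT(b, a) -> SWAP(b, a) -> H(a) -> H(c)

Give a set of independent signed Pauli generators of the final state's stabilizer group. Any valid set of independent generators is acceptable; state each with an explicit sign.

The final state is stabilized by the group generated by -XII, -IIX, -IZI; other independent generating sets are equally valid. Key observation: steps 9-16 multiply out to the identity, so the circuit reduces to the remaining gates.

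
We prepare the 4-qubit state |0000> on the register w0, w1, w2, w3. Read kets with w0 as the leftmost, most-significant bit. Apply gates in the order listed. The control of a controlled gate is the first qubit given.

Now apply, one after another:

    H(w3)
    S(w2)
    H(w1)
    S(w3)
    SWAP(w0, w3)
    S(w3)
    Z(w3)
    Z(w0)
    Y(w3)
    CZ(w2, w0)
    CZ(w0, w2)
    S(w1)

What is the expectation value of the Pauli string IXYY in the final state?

The observable IXYY averages to 0.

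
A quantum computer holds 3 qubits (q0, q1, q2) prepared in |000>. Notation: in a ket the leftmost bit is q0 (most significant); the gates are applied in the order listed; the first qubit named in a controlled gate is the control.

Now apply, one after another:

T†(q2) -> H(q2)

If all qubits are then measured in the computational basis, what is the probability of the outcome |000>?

The probability of measuring |000> is 1/2.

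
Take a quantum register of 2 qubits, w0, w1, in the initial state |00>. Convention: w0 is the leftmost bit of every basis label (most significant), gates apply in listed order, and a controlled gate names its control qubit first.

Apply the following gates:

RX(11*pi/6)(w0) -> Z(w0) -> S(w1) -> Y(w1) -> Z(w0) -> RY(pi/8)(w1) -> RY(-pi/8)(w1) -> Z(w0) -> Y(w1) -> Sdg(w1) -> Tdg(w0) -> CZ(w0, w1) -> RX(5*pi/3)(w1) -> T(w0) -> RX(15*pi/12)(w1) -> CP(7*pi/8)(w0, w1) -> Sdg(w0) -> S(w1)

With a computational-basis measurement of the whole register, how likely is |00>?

A full measurement returns |00> with probability -sqrt(3)*sqrt(1/2 - sqrt(2)/4)*sqrt(sqrt(2)/4 + 1/2)*cos(pi/16)**4/4 - 3*sqrt(1/2 - sqrt(2)/4)*sqrt(sqrt(2)/4 + 1/2)*cos(pi/16)**4/8 - sqrt(2)*cos(pi/16)**4/16 - sqrt(6)*cos(pi/16)**4/32 - sqrt(3)*sqrt(1/2 - sqrt(2)/4)*sqrt(sqrt(2)/4 + 1/2)*sin(pi/16)**2*cos(pi/16)**2/2 - 3*sqrt(1/2 - sqrt(2)/4)*sqrt(sqrt(2)/4 + 1/2)*sin(pi/16)**2*cos(pi/16)**2/4 - sqrt(2)*sin(pi/16)**2*cos(pi/16)**2/8 - sqrt(6)*sin(pi/16)**2*cos(pi/16)**2/16 - sqrt(3)*sqrt(1/2 - sqrt(2)/4)*sqrt(sqrt(2)/4 + 1/2)*sin(pi/16)**4/4 - 3*sqrt(1/2 - sqrt(2)/4)*sqrt(sqrt(2)/4 + 1/2)*sin(pi/16)**4/8 - sqrt(2)*sin(pi/16)**4/16 - sqrt(6)*sin(pi/16)**4/32 + sqrt(3)*sin(pi/16)**4/8 + sin(pi/16)**4/4 + sqrt(3)*sin(pi/16)**2*cos(pi/16)**2/4 + sin(pi/16)**2*cos(pi/16)**2/2 + sqrt(3)*cos(pi/16)**4/8 + cos(pi/16)**4/4. Key observation: the block from step 3 through step 10 cancels to the identity and can be dropped.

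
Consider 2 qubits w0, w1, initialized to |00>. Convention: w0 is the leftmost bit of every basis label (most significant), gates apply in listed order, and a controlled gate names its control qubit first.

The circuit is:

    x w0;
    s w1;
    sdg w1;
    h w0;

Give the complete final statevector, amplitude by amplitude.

After the circuit, the state carries amplitude sqrt(2)/2 on |00>, 0 on |01>, -sqrt(2)/2 on |10>, 0 on |11>.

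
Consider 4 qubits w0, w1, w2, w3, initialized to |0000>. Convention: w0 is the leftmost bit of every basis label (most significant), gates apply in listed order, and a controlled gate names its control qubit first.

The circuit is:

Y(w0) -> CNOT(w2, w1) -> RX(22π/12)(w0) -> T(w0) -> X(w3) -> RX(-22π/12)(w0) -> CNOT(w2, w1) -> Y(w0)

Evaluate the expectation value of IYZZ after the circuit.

In the final state, IYZZ has expectation 0.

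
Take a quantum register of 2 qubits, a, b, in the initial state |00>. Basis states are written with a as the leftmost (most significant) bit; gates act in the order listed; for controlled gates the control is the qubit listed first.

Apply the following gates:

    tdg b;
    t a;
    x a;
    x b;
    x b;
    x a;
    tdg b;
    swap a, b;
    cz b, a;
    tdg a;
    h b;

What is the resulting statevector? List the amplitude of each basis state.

The resulting statevector has amplitude sqrt(2)/2 on |00>, sqrt(2)/2 on |01>, 0 on |10>, 0 on |11>. Key observation: steps 3-6 multiply out to the identity, so the circuit reduces to the remaining gates.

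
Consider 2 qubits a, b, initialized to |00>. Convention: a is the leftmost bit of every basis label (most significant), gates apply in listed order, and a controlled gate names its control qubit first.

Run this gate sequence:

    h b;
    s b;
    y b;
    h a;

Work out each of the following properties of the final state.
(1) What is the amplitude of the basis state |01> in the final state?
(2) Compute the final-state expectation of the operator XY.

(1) |01> carries amplitude I/2 in the final state.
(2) The observable XY averages to 1.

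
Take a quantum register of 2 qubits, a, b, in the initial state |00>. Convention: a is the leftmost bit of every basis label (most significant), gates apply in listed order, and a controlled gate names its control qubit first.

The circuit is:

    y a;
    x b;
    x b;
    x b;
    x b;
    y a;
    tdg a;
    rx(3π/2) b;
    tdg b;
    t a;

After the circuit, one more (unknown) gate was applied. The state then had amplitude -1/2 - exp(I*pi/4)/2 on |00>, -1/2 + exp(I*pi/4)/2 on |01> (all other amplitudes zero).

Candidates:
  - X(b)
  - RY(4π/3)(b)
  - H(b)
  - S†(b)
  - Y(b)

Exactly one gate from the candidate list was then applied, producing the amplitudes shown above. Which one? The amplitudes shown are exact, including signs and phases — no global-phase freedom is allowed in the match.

The applied gate was H(b). Key observation: steps 1-6 multiply out to the identity, so the circuit reduces to the remaining gates.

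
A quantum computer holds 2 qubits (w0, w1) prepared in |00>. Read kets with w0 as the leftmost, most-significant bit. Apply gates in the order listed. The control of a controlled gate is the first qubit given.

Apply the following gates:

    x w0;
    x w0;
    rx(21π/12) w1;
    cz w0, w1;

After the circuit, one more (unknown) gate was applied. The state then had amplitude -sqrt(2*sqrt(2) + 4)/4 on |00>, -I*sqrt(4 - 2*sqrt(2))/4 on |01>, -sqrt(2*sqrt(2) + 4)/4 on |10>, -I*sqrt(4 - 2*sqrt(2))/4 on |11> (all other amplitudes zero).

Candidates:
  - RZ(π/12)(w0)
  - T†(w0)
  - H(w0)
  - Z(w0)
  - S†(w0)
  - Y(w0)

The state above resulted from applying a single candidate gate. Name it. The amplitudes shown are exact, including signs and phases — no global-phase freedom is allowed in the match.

The applied gate was H(w0).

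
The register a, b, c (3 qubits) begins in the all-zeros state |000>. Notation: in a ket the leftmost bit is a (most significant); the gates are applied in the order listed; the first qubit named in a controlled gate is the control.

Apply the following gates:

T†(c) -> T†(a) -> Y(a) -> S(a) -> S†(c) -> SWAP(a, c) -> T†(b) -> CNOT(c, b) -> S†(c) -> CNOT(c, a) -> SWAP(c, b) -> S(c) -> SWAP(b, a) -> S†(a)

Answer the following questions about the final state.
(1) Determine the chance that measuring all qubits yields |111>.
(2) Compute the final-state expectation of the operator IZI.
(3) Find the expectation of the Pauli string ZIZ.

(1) The probability of measuring |111> is 1.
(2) The expectation value of IZI is -1.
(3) The observable ZIZ averages to 1.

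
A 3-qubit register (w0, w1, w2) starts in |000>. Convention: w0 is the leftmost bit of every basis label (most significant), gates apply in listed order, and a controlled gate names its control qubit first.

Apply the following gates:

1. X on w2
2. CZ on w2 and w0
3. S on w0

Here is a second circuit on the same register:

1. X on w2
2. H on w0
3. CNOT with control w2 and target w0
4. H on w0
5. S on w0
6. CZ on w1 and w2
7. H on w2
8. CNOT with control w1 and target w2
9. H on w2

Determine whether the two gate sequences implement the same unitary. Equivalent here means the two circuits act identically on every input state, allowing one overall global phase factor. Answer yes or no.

Yes — the two circuits implement the same unitary up to a global phase.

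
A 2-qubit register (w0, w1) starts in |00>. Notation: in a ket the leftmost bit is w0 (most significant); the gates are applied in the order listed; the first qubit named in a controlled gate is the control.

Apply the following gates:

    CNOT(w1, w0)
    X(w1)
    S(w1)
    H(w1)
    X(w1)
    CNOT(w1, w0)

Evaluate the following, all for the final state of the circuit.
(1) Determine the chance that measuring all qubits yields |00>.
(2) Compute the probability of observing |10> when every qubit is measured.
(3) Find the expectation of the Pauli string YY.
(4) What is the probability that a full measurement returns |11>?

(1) The probability of measuring |00> is 1/2.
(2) A full measurement returns |10> with probability 0.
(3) In the final state, YY has expectation 1.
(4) A full measurement returns |11> with probability 1/2.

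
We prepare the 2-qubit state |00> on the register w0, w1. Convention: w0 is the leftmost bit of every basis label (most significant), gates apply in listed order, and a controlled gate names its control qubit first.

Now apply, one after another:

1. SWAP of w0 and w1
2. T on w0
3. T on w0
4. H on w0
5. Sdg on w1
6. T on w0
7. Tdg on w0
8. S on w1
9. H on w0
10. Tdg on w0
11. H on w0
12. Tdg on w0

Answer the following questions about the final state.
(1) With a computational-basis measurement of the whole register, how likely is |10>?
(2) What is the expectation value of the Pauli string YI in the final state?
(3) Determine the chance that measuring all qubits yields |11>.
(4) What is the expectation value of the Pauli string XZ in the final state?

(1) Outcome |10> occurs with probability 1/2. Key observation: the block from step 3 through step 10 cancels to the identity and can be dropped.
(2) The expectation value of YI is -sqrt(2)/2.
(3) Outcome |11> occurs with probability 0.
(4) In the final state, XZ has expectation sqrt(2)/2.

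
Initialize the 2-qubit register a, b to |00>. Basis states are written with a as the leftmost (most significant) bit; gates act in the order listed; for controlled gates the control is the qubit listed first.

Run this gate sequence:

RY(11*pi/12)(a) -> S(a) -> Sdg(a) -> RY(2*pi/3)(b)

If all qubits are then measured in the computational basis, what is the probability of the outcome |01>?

The probability of measuring |01> is -3*sqrt(6)/32 - 3*sqrt(2)/32 + 3/8. Key observation: steps 2-3 multiply out to the identity, so the circuit reduces to the remaining gates.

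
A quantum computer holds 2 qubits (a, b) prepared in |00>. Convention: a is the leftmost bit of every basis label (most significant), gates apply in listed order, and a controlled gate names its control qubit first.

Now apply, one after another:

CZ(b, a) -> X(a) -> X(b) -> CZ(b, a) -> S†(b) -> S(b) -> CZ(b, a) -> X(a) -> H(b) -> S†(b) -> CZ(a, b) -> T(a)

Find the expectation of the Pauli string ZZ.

The observable ZZ averages to 0. Key observation: the block from step 4 through step 7 cancels to the identity and can be dropped.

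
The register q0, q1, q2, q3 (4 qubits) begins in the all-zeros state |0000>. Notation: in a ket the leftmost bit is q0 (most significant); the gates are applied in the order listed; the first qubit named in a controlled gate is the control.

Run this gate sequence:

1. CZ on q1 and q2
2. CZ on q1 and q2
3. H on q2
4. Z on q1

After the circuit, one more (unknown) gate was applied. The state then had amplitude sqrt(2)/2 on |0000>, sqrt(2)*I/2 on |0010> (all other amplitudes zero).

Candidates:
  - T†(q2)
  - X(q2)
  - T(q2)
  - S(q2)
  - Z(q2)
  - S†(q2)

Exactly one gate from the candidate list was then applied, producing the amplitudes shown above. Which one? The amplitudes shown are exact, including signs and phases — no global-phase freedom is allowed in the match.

It was S(q2) that produced the state shown. Key observation: steps 1-2 multiply out to the identity, so the circuit reduces to the remaining gates.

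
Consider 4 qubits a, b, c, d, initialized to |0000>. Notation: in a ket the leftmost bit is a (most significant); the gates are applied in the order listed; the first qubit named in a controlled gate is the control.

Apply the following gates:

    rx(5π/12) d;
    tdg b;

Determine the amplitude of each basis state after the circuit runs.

After the circuit, the state carries amplitude sqrt(6 - 3*sqrt(2))/4 + sqrt(sqrt(2) + 2)/4 on |0000>, -I*sqrt(3*sqrt(2) + 6)/4 + I*sqrt(2 - sqrt(2))/4 on |0001>, and 0 on every other basis state.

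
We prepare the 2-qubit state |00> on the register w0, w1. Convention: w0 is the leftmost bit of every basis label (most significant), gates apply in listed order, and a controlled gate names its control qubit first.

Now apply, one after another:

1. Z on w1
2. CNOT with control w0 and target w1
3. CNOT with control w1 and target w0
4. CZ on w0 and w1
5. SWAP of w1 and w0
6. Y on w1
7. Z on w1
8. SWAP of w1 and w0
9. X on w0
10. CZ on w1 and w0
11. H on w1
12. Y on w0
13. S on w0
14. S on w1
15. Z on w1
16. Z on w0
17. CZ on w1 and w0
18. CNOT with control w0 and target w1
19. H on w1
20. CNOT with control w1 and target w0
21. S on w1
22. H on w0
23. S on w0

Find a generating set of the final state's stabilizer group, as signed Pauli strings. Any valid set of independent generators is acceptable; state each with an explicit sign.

One valid set of independent stabilizer generators is -YZ, -ZX (any independent generating set of the same group is equally correct).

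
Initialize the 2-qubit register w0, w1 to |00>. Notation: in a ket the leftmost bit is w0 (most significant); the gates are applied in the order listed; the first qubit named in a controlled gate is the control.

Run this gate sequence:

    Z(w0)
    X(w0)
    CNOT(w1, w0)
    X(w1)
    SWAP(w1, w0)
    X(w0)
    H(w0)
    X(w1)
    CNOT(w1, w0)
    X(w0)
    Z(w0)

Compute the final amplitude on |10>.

The final state's coefficient on |10> equals -sqrt(2)/2.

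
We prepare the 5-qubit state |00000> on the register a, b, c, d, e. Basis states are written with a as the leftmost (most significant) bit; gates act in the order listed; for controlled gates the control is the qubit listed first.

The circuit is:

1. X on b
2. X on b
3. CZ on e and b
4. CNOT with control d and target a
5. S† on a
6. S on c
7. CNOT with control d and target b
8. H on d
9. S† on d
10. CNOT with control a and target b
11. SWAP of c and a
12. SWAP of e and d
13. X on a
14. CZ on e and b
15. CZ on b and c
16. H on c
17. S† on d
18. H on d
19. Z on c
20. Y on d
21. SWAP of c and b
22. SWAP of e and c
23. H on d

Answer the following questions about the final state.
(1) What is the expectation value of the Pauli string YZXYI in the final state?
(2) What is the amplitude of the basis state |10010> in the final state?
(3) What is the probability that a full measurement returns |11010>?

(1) The expectation value of YZXYI is 0. Key observation: gates 1-2 undo each other exactly, leaving only the rest of the circuit to track.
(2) The amplitude on |10010> is -I/2.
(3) Outcome |11010> occurs with probability 1/4.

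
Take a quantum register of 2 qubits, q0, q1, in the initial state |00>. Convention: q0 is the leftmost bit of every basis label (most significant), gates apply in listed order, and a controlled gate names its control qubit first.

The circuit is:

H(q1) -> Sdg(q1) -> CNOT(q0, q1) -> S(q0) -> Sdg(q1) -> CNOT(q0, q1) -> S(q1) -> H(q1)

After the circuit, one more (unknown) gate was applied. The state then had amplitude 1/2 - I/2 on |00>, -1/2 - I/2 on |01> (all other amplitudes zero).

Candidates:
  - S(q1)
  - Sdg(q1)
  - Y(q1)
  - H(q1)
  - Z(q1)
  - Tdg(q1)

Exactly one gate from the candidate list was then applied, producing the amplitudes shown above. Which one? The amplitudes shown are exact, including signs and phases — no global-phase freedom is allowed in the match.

It was Z(q1) that produced the state shown.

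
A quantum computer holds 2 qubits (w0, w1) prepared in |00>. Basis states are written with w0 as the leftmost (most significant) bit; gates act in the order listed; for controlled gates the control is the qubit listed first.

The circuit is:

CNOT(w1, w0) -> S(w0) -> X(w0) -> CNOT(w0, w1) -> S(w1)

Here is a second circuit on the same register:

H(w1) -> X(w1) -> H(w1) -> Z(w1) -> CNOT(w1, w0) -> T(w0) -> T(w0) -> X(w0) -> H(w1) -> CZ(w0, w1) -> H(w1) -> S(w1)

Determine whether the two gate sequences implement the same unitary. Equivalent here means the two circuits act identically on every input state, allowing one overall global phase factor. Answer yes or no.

Yes: on every input state the two circuits agree up to one overall phase factor.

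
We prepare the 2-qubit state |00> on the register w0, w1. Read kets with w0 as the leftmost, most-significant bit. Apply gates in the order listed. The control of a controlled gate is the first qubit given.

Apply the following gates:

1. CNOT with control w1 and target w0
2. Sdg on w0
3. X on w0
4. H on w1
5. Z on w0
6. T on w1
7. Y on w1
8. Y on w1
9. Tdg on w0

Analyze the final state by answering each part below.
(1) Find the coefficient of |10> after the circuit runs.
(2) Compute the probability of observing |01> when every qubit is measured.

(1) The final state's coefficient on |10> equals sqrt(2)*exp(3*I*pi/4)/2.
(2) The probability of measuring |01> is 0.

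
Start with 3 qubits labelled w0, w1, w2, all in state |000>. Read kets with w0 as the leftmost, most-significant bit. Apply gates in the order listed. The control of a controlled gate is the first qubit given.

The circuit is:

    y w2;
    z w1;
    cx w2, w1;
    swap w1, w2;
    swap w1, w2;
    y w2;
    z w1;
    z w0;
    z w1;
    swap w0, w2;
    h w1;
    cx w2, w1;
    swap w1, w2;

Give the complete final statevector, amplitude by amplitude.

After the circuit, the state carries amplitude sqrt(2)/2 on |000>, -sqrt(2)/2 on |001>, and 0 on every other basis state.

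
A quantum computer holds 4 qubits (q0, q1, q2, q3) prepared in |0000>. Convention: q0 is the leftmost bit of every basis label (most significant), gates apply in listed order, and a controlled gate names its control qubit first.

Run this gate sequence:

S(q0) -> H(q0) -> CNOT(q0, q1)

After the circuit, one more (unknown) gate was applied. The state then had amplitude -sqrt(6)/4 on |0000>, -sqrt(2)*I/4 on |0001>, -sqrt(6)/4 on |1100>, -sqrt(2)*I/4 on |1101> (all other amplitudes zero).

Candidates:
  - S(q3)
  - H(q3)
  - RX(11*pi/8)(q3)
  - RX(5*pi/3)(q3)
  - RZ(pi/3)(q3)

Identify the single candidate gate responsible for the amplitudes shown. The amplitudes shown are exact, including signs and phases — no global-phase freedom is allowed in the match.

The applied gate was RX(5*pi/3)(q3).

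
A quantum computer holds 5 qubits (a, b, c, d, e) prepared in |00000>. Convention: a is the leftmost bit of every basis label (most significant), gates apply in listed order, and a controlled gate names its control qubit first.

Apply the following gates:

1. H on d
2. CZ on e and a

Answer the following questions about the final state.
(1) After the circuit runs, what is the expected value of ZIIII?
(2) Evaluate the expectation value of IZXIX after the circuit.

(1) The expectation value of ZIIII is 1.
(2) The expectation value of IZXIX is 0.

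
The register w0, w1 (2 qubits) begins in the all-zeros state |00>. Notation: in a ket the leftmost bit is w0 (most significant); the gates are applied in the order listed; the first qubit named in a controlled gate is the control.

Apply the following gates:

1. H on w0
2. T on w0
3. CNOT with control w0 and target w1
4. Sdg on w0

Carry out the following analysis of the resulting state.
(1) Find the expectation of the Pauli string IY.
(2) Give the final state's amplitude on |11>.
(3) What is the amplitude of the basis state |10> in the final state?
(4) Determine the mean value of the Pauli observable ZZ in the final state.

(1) In the final state, IY has expectation 0.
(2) |11> carries amplitude -sqrt(2)*exp(3*I*pi/4)/2 in the final state.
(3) |10> carries amplitude 0 in the final state.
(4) The expectation value of ZZ is 1.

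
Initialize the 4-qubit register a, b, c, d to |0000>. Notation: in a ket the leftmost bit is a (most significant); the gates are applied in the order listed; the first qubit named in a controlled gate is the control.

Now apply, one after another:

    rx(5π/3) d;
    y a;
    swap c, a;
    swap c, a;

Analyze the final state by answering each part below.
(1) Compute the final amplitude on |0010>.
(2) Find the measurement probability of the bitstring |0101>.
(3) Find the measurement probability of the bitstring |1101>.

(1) |0010> carries amplitude 0 in the final state.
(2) The probability of measuring |0101> is 0.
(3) A full measurement returns |1101> with probability 0.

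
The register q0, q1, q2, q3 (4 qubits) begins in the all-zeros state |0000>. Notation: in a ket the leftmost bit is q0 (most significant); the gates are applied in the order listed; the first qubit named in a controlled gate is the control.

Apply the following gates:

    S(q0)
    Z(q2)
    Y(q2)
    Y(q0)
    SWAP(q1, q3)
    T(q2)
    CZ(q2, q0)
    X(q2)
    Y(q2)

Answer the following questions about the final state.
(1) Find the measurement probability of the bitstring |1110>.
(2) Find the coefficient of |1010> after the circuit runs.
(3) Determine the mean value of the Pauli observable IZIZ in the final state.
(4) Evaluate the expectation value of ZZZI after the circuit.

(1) The probability of measuring |1110> is 0.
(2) |1010> carries amplitude exp(3*I*pi/4) in the final state.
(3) The observable IZIZ averages to 1.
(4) The observable ZZZI averages to 1.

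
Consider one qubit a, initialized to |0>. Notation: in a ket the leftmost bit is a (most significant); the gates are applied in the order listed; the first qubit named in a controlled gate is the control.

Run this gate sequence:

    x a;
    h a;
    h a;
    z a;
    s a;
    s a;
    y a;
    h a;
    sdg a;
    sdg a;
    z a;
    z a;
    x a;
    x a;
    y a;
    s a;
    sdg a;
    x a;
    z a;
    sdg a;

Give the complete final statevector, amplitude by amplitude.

The final amplitudes are sqrt(2)/2 on |0>, sqrt(2)*I/2 on |1>.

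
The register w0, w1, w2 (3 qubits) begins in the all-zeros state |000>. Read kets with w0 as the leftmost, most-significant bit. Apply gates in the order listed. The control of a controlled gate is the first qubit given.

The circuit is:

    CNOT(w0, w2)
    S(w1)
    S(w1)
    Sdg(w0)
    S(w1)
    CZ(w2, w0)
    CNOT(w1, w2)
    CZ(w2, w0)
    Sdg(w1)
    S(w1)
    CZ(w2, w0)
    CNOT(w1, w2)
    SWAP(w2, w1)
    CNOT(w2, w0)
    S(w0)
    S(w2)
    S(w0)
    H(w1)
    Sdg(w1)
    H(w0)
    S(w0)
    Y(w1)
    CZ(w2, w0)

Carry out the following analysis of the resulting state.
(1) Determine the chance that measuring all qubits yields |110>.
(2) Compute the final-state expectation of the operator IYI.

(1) A full measurement returns |110> with probability 1/4.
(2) In the final state, IYI has expectation -1.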